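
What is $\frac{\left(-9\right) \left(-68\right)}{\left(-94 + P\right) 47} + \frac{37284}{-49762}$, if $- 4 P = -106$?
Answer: $- \frac{16526426}{17541105} \approx -0.94215$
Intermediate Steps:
$P = \frac{53}{2}$ ($P = \left(- \frac{1}{4}\right) \left(-106\right) = \frac{53}{2} \approx 26.5$)
$\frac{\left(-9\right) \left(-68\right)}{\left(-94 + P\right) 47} + \frac{37284}{-49762} = \frac{\left(-9\right) \left(-68\right)}{\left(-94 + \frac{53}{2}\right) 47} + \frac{37284}{-49762} = \frac{612}{\left(- \frac{135}{2}\right) 47} + 37284 \left(- \frac{1}{49762}\right) = \frac{612}{- \frac{6345}{2}} - \frac{18642}{24881} = 612 \left(- \frac{2}{6345}\right) - \frac{18642}{24881} = - \frac{136}{705} - \frac{18642}{24881} = - \frac{16526426}{17541105}$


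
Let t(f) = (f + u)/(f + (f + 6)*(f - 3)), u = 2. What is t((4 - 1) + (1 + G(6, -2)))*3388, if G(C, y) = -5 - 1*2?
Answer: 484/3 ≈ 161.33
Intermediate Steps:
G(C, y) = -7 (G(C, y) = -5 - 2 = -7)
t(f) = (2 + f)/(f + (-3 + f)*(6 + f)) (t(f) = (f + 2)/(f + (f + 6)*(f - 3)) = (2 + f)/(f + (6 + f)*(-3 + f)) = (2 + f)/(f + (-3 + f)*(6 + f)))
t((4 - 1) + (1 + G(6, -2)))*3388 = ((2 + ((4 - 1) + (1 - 7)))/(-18 + ((4 - 1) + (1 - 7))² + 4*((4 - 1) + (1 - 7))))*3388 = ((2 + (3 - 6))/(-18 + (3 - 6)² + 4*(3 - 6)))*3388 = ((2 - 3)/(-18 + (-3)² + 4*(-3)))*3388 = (-1/(-18 + 9 - 12))*3388 = (-1/(-21))*3388 = -1/21*(-1)*3388 = (1/21)*3388 = 484/3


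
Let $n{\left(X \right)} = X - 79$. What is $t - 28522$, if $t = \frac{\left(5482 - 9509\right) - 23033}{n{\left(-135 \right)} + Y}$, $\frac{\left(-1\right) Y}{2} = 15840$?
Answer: $- \frac{454826804}{15947} \approx -28521.0$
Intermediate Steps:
$Y = -31680$ ($Y = \left(-2\right) 15840 = -31680$)
$n{\left(X \right)} = -79 + X$
$t = \frac{13530}{15947}$ ($t = \frac{\left(5482 - 9509\right) - 23033}{\left(-79 - 135\right) - 31680} = \frac{\left(5482 - 9509\right) - 23033}{-214 - 31680} = \frac{-4027 - 23033}{-31894} = \left(-27060\right) \left(- \frac{1}{31894}\right) = \frac{13530}{15947} \approx 0.84844$)
$t - 28522 = \frac{13530}{15947} - 28522 = - \frac{454826804}{15947}$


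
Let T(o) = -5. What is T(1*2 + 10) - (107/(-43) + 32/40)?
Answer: -712/215 ≈ -3.3116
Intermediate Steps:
T(1*2 + 10) - (107/(-43) + 32/40) = -5 - (107/(-43) + 32/40) = -5 - (107*(-1/43) + 32*(1/40)) = -5 - (-107/43 + ⅘) = -5 - 1*(-363/215) = -5 + 363/215 = -712/215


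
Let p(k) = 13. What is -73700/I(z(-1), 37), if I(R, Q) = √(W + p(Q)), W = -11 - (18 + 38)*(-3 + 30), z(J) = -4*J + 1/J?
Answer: 7370*I*√1510/151 ≈ 1896.6*I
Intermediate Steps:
z(J) = 1/J - 4*J (z(J) = -4*J + 1/J = 1/J - 4*J)
W = -1523 (W = -11 - 56*27 = -11 - 1*1512 = -11 - 1512 = -1523)
I(R, Q) = I*√1510 (I(R, Q) = √(-1523 + 13) = √(-1510) = I*√1510)
-73700/I(z(-1), 37) = -73700*(-I*√1510/1510) = -(-7370)*I*√1510/151 = 7370*I*√1510/151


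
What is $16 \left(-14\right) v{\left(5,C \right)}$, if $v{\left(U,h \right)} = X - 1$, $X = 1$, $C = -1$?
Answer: $0$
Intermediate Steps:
$v{\left(U,h \right)} = 0$ ($v{\left(U,h \right)} = 1 - 1 = 0$)
$16 \left(-14\right) v{\left(5,C \right)} = 16 \left(-14\right) 0 = \left(-224\right) 0 = 0$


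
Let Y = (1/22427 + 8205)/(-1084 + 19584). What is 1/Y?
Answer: 103724875/46003384 ≈ 2.2547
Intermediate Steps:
Y = 46003384/103724875 (Y = (1/22427 + 8205)/18500 = (184013536/22427)*(1/18500) = 46003384/103724875 ≈ 0.44351)
1/Y = 1/(46003384/103724875) = 103724875/46003384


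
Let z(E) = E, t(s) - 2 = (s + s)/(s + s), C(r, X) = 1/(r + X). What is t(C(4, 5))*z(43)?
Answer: 129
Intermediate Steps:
C(r, X) = 1/(X + r)
t(s) = 3 (t(s) = 2 + (s + s)/(s + s) = 2 + (2*s)/((2*s)) = 2 + (2*s)*(1/(2*s)) = 2 + 1 = 3)
t(C(4, 5))*z(43) = 3*43 = 129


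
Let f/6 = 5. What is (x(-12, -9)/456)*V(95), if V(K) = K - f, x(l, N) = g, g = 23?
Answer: 1495/456 ≈ 3.2785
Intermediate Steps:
x(l, N) = 23
f = 30 (f = 6*5 = 30)
V(K) = -30 + K (V(K) = K - 1*30 = K - 30 = -30 + K)
(x(-12, -9)/456)*V(95) = (23/456)*(-30 + 95) = (23*(1/456))*65 = (23/456)*65 = 1495/456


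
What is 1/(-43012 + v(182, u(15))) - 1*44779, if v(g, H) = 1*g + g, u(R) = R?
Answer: -1909734793/42648 ≈ -44779.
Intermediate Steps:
v(g, H) = 2*g (v(g, H) = g + g = 2*g)
1/(-43012 + v(182, u(15))) - 1*44779 = 1/(-43012 + 2*182) - 1*44779 = 1/(-43012 + 364) - 44779 = 1/(-42648) - 44779 = -1/42648 - 44779 = -1909734793/42648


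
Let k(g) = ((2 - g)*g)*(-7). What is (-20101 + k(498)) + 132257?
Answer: 1841212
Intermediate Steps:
k(g) = -7*g*(2 - g) (k(g) = (g*(2 - g))*(-7) = -7*g*(2 - g))
(-20101 + k(498)) + 132257 = (-20101 + 7*498*(-2 + 498)) + 132257 = (-20101 + 7*498*496) + 132257 = (-20101 + 1729056) + 132257 = 1708955 + 132257 = 1841212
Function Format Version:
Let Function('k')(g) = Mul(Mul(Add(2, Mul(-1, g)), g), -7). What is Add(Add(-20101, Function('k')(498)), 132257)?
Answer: 1841212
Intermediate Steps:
Function('k')(g) = Mul(-7, g, Add(2, Mul(-1, g))) (Function('k')(g) = Mul(Mul(g, Add(2, Mul(-1, g))), -7) = Mul(-7, g, Add(2, Mul(-1, g))))
Add(Add(-20101, Function('k')(498)), 132257) = Add(Add(-20101, Mul(7, 498, Add(-2, 498))), 132257) = Add(Add(-20101, Mul(7, 498, 496)), 132257) = Add(Add(-20101, 1729056), 132257) = Add(1708955, 132257) = 1841212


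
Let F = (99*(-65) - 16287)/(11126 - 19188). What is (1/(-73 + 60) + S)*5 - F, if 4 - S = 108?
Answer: -27417408/52403 ≈ -523.20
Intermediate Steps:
S = -104 (S = 4 - 1*108 = 4 - 108 = -104)
F = 11361/4031 (F = (-6435 - 16287)/(-8062) = -22722*(-1/8062) = 11361/4031 ≈ 2.8184)
(1/(-73 + 60) + S)*5 - F = (1/(-73 + 60) - 104)*5 - 1*11361/4031 = (1/(-13) - 104)*5 - 11361/4031 = (-1/13 - 104)*5 - 11361/4031 = -1353/13*5 - 11361/4031 = -6765/13 - 11361/4031 = -27417408/52403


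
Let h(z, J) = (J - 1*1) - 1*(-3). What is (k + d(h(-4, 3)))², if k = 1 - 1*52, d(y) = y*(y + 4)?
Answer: 36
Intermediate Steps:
h(z, J) = 2 + J (h(z, J) = (J - 1) + 3 = (-1 + J) + 3 = 2 + J)
d(y) = y*(4 + y)
k = -51 (k = 1 - 52 = -51)
(k + d(h(-4, 3)))² = (-51 + (2 + 3)*(4 + (2 + 3)))² = (-51 + 5*(4 + 5))² = (-51 + 5*9)² = (-51 + 45)² = (-6)² = 36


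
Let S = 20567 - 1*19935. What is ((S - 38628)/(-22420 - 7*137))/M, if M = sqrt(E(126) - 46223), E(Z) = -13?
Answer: -18998*I*sqrt(11559)/270237861 ≈ -0.0075583*I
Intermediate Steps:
S = 632 (S = 20567 - 19935 = 632)
M = 2*I*sqrt(11559) (M = sqrt(-13 - 46223) = sqrt(-46236) = 2*I*sqrt(11559) ≈ 215.03*I)
((S - 38628)/(-22420 - 7*137))/M = ((632 - 38628)/(-22420 - 7*137))/((2*I*sqrt(11559))) = (-37996/(-22420 - 959))*(-I*sqrt(11559)/23118) = (-37996/(-23379))*(-I*sqrt(11559)/23118) = (-37996*(-1/23379))*(-I*sqrt(11559)/23118) = 37996*(-I*sqrt(11559)/23118)/23379 = -18998*I*sqrt(11559)/270237861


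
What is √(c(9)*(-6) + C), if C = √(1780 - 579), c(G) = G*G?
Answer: √(-486 + √1201) ≈ 21.245*I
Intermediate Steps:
c(G) = G²
C = √1201 ≈ 34.655
√(c(9)*(-6) + C) = √(9²*(-6) + √1201) = √(81*(-6) + √1201) = √(-486 + √1201)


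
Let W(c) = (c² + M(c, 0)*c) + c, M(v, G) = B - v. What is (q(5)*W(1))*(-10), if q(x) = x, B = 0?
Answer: -50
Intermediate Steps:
M(v, G) = -v (M(v, G) = 0 - v = -v)
W(c) = c (W(c) = (c² + (-c)*c) + c = (c² - c²) + c = 0 + c = c)
(q(5)*W(1))*(-10) = (5*1)*(-10) = 5*(-10) = -50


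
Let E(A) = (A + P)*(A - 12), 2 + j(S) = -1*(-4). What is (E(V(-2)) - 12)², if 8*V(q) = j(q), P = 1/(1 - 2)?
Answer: 2601/256 ≈ 10.160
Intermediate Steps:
P = -1 (P = 1/(-1) = -1)
j(S) = 2 (j(S) = -2 - 1*(-4) = -2 + 4 = 2)
V(q) = ¼ (V(q) = (⅛)*2 = ¼)
E(A) = (-1 + A)*(-12 + A) (E(A) = (A - 1)*(A - 12) = (-1 + A)*(-12 + A))
(E(V(-2)) - 12)² = ((12 + (¼)² - 13*¼) - 12)² = ((12 + 1/16 - 13/4) - 12)² = (141/16 - 12)² = (-51/16)² = 2601/256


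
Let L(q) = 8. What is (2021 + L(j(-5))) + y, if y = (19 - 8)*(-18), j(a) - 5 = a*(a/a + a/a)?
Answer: 1831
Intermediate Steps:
j(a) = 5 + 2*a (j(a) = 5 + a*(a/a + a/a) = 5 + a*(1 + 1) = 5 + a*2 = 5 + 2*a)
y = -198 (y = 11*(-18) = -198)
(2021 + L(j(-5))) + y = (2021 + 8) - 198 = 2029 - 198 = 1831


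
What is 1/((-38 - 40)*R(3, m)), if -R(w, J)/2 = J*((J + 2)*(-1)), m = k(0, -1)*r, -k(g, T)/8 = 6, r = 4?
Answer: -1/5690880 ≈ -1.7572e-7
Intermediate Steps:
k(g, T) = -48 (k(g, T) = -8*6 = -48)
m = -192 (m = -48*4 = -192)
R(w, J) = -2*J*(-2 - J) (R(w, J) = -2*J*(J + 2)*(-1) = -2*J*(2 + J)*(-1) = -2*J*(-2 - J))
1/((-38 - 40)*R(3, m)) = 1/((-38 - 40)*(2*(-192)*(2 - 192))) = 1/(-156*(-192)*(-190)) = 1/(-78*72960) = 1/(-5690880) = -1/5690880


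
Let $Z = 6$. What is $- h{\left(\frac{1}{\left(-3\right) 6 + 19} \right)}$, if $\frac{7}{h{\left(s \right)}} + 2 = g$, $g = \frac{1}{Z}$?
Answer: $\frac{42}{11} \approx 3.8182$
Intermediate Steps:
$g = \frac{1}{6} \approx 0.16667$
$h{\left(s \right)} = - \frac{42}{11}$ ($h{\left(s \right)} = \frac{7}{-2 + \frac{1}{6}} = \frac{7}{- \frac{11}{6}} = 7 \left(- \frac{6}{11}\right) = - \frac{42}{11}$)
$- h{\left(\frac{1}{\left(-3\right) 6 + 19} \right)} = \left(-1\right) \left(- \frac{42}{11}\right) = \frac{42}{11}$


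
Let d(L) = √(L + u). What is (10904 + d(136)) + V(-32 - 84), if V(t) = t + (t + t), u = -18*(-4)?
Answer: 10556 + 4*√13 ≈ 10570.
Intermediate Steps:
u = 72
V(t) = 3*t (V(t) = t + 2*t = 3*t)
d(L) = √(72 + L) (d(L) = √(L + 72) = √(72 + L))
(10904 + d(136)) + V(-32 - 84) = (10904 + √(72 + 136)) + 3*(-32 - 84) = (10904 + √208) + 3*(-116) = (10904 + 4*√13) - 348 = 10556 + 4*√13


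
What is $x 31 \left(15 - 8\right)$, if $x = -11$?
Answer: $-2387$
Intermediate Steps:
$x 31 \left(15 - 8\right) = \left(-11\right) 31 \left(15 - 8\right) = \left(-341\right) 7 = -2387$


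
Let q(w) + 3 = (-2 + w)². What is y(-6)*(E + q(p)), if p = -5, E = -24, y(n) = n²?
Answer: 792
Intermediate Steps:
q(w) = -3 + (-2 + w)²
y(-6)*(E + q(p)) = (-6)²*(-24 + (-3 + (-2 - 5)²)) = 36*(-24 + (-3 + (-7)²)) = 36*(-24 + (-3 + 49)) = 36*(-24 + 46) = 36*22 = 792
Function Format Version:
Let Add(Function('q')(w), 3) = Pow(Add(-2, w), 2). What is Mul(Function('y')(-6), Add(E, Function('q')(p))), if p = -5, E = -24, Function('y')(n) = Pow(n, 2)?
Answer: 792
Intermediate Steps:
Function('q')(w) = Add(-3, Pow(Add(-2, w), 2))
Mul(Function('y')(-6), Add(E, Function('q')(p))) = Mul(Pow(-6, 2), Add(-24, Add(-3, Pow(Add(-2, -5), 2)))) = Mul(36, Add(-24, Add(-3, Pow(-7, 2)))) = Mul(36, Add(-24, Add(-3, 49))) = Mul(36, Add(-24, 46)) = Mul(36, 22) = 792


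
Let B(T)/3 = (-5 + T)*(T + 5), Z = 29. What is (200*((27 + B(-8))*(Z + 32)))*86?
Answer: 151084800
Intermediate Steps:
B(T) = 3*(-5 + T)*(5 + T) (B(T) = 3*((-5 + T)*(T + 5)) = 3*((-5 + T)*(5 + T)) = 3*(-5 + T)*(5 + T))
(200*((27 + B(-8))*(Z + 32)))*86 = (200*((27 + (-75 + 3*(-8)²))*(29 + 32)))*86 = (200*((27 + (-75 + 3*64))*61))*86 = (200*((27 + (-75 + 192))*61))*86 = (200*((27 + 117)*61))*86 = (200*(144*61))*86 = (200*8784)*86 = 1756800*86 = 151084800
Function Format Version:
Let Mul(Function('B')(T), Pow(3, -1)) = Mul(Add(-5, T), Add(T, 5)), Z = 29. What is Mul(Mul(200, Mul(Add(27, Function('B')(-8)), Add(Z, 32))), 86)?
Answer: 151084800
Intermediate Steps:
Function('B')(T) = Mul(3, Add(-5, T), Add(5, T)) (Function('B')(T) = Mul(3, Mul(Add(-5, T), Add(T, 5))) = Mul(3, Mul(Add(-5, T), Add(5, T))) = Mul(3, Add(-5, T), Add(5, T)))
Mul(Mul(200, Mul(Add(27, Function('B')(-8)), Add(Z, 32))), 86) = Mul(Mul(200, Mul(Add(27, Add(-75, Mul(3, Pow(-8, 2)))), Add(29, 32))), 86) = Mul(Mul(200, Mul(Add(27, Add(-75, Mul(3, 64))), 61)), 86) = Mul(Mul(200, Mul(Add(27, Add(-75, 192)), 61)), 86) = Mul(Mul(200, Mul(Add(27, 117), 61)), 86) = Mul(Mul(200, Mul(144, 61)), 86) = Mul(Mul(200, 8784), 86) = Mul(1756800, 86) = 151084800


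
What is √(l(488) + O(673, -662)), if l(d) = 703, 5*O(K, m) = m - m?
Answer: √703 ≈ 26.514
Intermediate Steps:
O(K, m) = 0 (O(K, m) = (m - m)/5 = (⅕)*0 = 0)
√(l(488) + O(673, -662)) = √(703 + 0) = √703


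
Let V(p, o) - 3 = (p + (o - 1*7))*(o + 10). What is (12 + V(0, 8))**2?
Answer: 1089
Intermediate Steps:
V(p, o) = 3 + (10 + o)*(-7 + o + p) (V(p, o) = 3 + (p + (o - 1*7))*(o + 10) = 3 + (p + (o - 7))*(10 + o) = 3 + (p + (-7 + o))*(10 + o) = 3 + (-7 + o + p)*(10 + o) = 3 + (10 + o)*(-7 + o + p))
(12 + V(0, 8))**2 = (12 + (-67 + 8**2 + 3*8 + 10*0 + 8*0))**2 = (12 + (-67 + 64 + 24 + 0 + 0))**2 = (12 + 21)**2 = 33**2 = 1089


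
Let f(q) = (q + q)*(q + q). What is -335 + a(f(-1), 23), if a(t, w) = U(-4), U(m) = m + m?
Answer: -343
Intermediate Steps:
f(q) = 4*q² (f(q) = (2*q)*(2*q) = 4*q²)
U(m) = 2*m
a(t, w) = -8 (a(t, w) = 2*(-4) = -8)
-335 + a(f(-1), 23) = -335 - 8 = -343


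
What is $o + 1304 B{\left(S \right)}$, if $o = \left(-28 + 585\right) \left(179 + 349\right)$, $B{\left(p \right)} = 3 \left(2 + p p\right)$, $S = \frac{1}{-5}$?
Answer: $\frac{7551912}{25} \approx 3.0208 \cdot 10^{5}$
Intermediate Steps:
$S = - \frac{1}{5} \approx -0.2$
$B{\left(p \right)} = 6 + 3 p^{2}$ ($B{\left(p \right)} = 3 \left(2 + p^{2}\right) = 6 + 3 p^{2}$)
$o = 294096$ ($o = 557 \cdot 528 = 294096$)
$o + 1304 B{\left(S \right)} = 294096 + 1304 \left(6 + 3 \left(- \frac{1}{5}\right)^{2}\right) = 294096 + 1304 \left(6 + 3 \cdot \frac{1}{25}\right) = 294096 + 1304 \left(6 + \frac{3}{25}\right) = 294096 + 1304 \cdot \frac{153}{25} = 294096 + \frac{199512}{25} = \frac{7551912}{25}$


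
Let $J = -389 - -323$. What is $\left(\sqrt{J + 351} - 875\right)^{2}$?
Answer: $\left(875 - \sqrt{285}\right)^{2} \approx 7.3637 \cdot 10^{5}$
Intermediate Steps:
$J = -66$ ($J = -389 + 323 = -66$)
$\left(\sqrt{J + 351} - 875\right)^{2} = \left(\sqrt{-66 + 351} - 875\right)^{2} = \left(\sqrt{285} - 875\right)^{2} = \left(-875 + \sqrt{285}\right)^{2}$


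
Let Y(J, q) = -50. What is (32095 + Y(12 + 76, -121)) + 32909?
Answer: 64954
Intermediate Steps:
(32095 + Y(12 + 76, -121)) + 32909 = (32095 - 50) + 32909 = 32045 + 32909 = 64954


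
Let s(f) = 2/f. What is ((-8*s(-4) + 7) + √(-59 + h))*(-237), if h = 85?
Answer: -2607 - 237*√26 ≈ -3815.5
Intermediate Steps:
((-8*s(-4) + 7) + √(-59 + h))*(-237) = ((-16/(-4) + 7) + √(-59 + 85))*(-237) = ((-16*(-1)/4 + 7) + √26)*(-237) = ((-8*(-½) + 7) + √26)*(-237) = ((4 + 7) + √26)*(-237) = (11 + √26)*(-237) = -2607 - 237*√26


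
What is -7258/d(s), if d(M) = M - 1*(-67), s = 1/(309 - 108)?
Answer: -729429/6734 ≈ -108.32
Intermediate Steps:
s = 1/201 ≈ 0.0049751
d(M) = 67 + M (d(M) = M + 67 = 67 + M)
-7258/d(s) = -7258/(67 + 1/201) = -7258/13468/201 = -7258*201/13468 = -729429/6734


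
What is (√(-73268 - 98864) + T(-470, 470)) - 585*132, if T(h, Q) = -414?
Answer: -77634 + 2*I*√43033 ≈ -77634.0 + 414.89*I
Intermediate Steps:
(√(-73268 - 98864) + T(-470, 470)) - 585*132 = (√(-73268 - 98864) - 414) - 585*132 = (√(-172132) - 414) - 77220 = (2*I*√43033 - 414) - 77220 = (-414 + 2*I*√43033) - 77220 = -77634 + 2*I*√43033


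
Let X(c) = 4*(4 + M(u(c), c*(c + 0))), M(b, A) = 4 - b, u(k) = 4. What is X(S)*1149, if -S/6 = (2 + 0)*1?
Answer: 18384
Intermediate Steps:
S = -12 (S = -6*(2 + 0) = -12 ≈ -12.000)
X(c) = 16 (X(c) = 4*(4 + (4 - 1*4)) = 4*(4 + (4 - 4)) = 4*(4 + 0) = 4*4 = 16)
X(S)*1149 = 16*1149 = 18384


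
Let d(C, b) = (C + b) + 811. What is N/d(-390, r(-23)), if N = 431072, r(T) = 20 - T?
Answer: 26942/29 ≈ 929.03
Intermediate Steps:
d(C, b) = 811 + C + b
N/d(-390, r(-23)) = 431072/(811 - 390 + (20 - 1*(-23))) = 431072/(811 - 390 + (20 + 23)) = 431072/(811 - 390 + 43) = 431072/464 = 431072*(1/464) = 26942/29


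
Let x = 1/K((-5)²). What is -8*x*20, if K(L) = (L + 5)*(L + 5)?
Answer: -8/45 ≈ -0.17778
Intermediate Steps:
K(L) = (5 + L)² (K(L) = (5 + L)*(5 + L) = (5 + L)²)
x = 1/900 (x = 1/((5 + (-5)²)²) = 1/((5 + 25)²) = 1/(30²) = 1/900 ≈ 0.0011111)
-8*x*20 = -8*1/900*20 = -2/225*20 = -8/45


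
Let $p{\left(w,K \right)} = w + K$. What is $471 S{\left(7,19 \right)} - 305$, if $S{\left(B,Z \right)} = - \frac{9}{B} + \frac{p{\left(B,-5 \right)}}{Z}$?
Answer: $- \frac{114512}{133} \approx -860.99$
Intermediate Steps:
$p{\left(w,K \right)} = K + w$
$S{\left(B,Z \right)} = - \frac{9}{B} + \frac{-5 + B}{Z}$
$471 S{\left(7,19 \right)} - 305 = 471 \left(- \frac{9}{7} - \frac{5}{19} + \frac{7}{19}\right) - 305 = 471 \left(- \frac{157}{133}\right) - 305 = - \frac{73947}{133} - 305 = - \frac{114512}{133}$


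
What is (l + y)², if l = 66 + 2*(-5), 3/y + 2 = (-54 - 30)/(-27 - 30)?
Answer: 253009/100 ≈ 2530.1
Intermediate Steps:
y = -57/10 (y = 3/(-2 + (-54 - 30)/(-27 - 30)) = 3/(-2 - 84/(-57)) = 3/(-2 - 84*(-1/57)) = 3/(-2 + 28/19) = 3/(-10/19) = 3*(-19/10) = -57/10 ≈ -5.7000)
l = 56 (l = 66 - 10 = 56)
(l + y)² = (56 - 57/10)² = (503/10)² = 253009/100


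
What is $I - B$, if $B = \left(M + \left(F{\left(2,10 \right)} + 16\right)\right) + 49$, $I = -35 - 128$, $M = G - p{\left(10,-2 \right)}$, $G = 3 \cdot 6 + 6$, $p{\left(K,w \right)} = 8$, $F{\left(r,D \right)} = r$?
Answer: $-246$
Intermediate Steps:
$G = 24$ ($G = 18 + 6 = 24$)
$M = 16$ ($M = 24 - 8 = 16$)
$I = -163$ ($I = -35 - 128 = -163$)
$B = 83$ ($B = \left(16 + \left(2 + 16\right)\right) + 49 = \left(16 + 18\right) + 49 = 34 + 49 = 83$)
$I - B = -163 - 83 = -246$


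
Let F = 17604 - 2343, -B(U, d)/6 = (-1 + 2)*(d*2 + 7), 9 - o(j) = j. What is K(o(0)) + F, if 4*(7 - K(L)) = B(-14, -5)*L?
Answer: 30455/2 ≈ 15228.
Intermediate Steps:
o(j) = 9 - j
B(U, d) = -42 - 12*d (B(U, d) = -6*(-1 + 2)*(d*2 + 7) = -6*(2*d + 7) = -6*(7 + 2*d) = -42 - 12*d)
F = 15261
K(L) = 7 - 9*L/2 (K(L) = 7 - (-42 - 12*(-5))*L/4 = 7 - (-42 + 60)*L/4 = 7 - 9*L/2)
K(o(0)) + F = (7 - 9*(9 - 1*0)/2) + 15261 = (7 - 9*(9 + 0)/2) + 15261 = (7 - 9/2*9) + 15261 = (7 - 81/2) + 15261 = -67/2 + 15261 = 30455/2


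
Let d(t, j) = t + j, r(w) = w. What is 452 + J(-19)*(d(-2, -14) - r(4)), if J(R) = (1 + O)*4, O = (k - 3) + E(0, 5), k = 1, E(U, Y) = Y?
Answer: 132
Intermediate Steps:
d(t, j) = j + t
O = 3 (O = (1 - 3) + 5 = -2 + 5 = 3)
J(R) = 16 (J(R) = (1 + 3)*4 = 4*4 = 16)
452 + J(-19)*(d(-2, -14) - r(4)) = 452 + 16*((-14 - 2) - 1*4) = 452 + 16*(-16 - 4) = 452 + 16*(-20) = 452 - 320 = 132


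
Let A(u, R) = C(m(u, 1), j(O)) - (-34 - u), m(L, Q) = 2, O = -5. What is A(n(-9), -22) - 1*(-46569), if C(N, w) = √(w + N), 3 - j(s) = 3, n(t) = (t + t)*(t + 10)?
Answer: 46585 + √2 ≈ 46586.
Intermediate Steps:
n(t) = 2*t*(10 + t) (n(t) = (2*t)*(10 + t) = 2*t*(10 + t))
j(s) = 0 (j(s) = 3 - 1*3 = 3 - 3 = 0)
C(N, w) = √(N + w)
A(u, R) = 34 + u + √2 (A(u, R) = √(2 + 0) - (-34 - u) = √2 + (34 + u) = 34 + u + √2)
A(n(-9), -22) - 1*(-46569) = (34 + 2*(-9)*(10 - 9) + √2) - 1*(-46569) = (34 + 2*(-9)*1 + √2) + 46569 = (34 - 18 + √2) + 46569 = (16 + √2) + 46569 = 46585 + √2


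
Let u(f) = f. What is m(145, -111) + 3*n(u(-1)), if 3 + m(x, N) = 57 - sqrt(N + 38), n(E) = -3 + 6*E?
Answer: 27 - I*sqrt(73) ≈ 27.0 - 8.544*I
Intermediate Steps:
m(x, N) = 54 - sqrt(38 + N) (m(x, N) = -3 + (57 - sqrt(N + 38)) = -3 + (57 - sqrt(38 + N)) = 54 - sqrt(38 + N))
m(145, -111) + 3*n(u(-1)) = (54 - sqrt(38 - 111)) + 3*(-3 + 6*(-1)) = (54 - sqrt(-73)) + 3*(-3 - 6) = (54 - I*sqrt(73)) + 3*(-9) = (54 - I*sqrt(73)) - 27 = 27 - I*sqrt(73)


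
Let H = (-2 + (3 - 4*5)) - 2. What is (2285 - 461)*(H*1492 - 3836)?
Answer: -64146432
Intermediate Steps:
H = -21 (H = (-2 + (3 - 20)) - 2 = (-2 - 17) - 2 = -19 - 2 = -21)
(2285 - 461)*(H*1492 - 3836) = (2285 - 461)*(-21*1492 - 3836) = 1824*(-31332 - 3836) = 1824*(-35168) = -64146432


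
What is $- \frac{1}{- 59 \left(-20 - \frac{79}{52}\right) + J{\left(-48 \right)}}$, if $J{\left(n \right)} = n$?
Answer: $- \frac{52}{63525} \approx -0.00081858$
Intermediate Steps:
$- \frac{1}{- 59 \left(-20 - \frac{79}{52}\right) + J{\left(-48 \right)}} = - \frac{1}{- 59 \left(-20 - \frac{79}{52}\right) - 48} = - \frac{1}{\left(-59\right) \left(- \frac{1119}{52}\right) - 48} = - \frac{1}{\frac{66021}{52} - 48} = - \frac{1}{\frac{63525}{52}} = \left(-1\right) \frac{52}{63525} = - \frac{52}{63525}$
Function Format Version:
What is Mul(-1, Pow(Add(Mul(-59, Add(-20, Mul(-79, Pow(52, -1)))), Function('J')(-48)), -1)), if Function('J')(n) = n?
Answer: Rational(-52, 63525) ≈ -0.00081858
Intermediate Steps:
Mul(-1, Pow(Add(Mul(-59, Add(-20, Mul(-79, Pow(52, -1)))), Function('J')(-48)), -1)) = Mul(-1, Pow(Add(Mul(-59, Add(-20, Mul(-79, Pow(52, -1)))), -48), -1)) = Mul(-1, Pow(Add(Mul(-59, Add(-20, Mul(-79, Rational(1, 52)))), -48), -1)) = Mul(-1, Pow(Add(Mul(-59, Add(-20, Rational(-79, 52))), -48), -1)) = Mul(-1, Pow(Add(Mul(-59, Rational(-1119, 52)), -48), -1)) = Mul(-1, Pow(Add(Rational(66021, 52), -48), -1)) = Mul(-1, Pow(Rational(63525, 52), -1)) = Mul(-1, Rational(52, 63525)) = Rational(-52, 63525)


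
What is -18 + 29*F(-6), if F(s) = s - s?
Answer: -18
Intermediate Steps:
F(s) = 0
-18 + 29*F(-6) = -18 + 29*0 = -18 + 0 = -18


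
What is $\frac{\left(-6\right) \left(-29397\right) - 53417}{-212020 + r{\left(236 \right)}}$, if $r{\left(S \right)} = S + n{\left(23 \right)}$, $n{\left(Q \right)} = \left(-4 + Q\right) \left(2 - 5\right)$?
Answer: $- \frac{122965}{211841} \approx -0.58046$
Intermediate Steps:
$n{\left(Q \right)} = 12 - 3 Q$ ($n{\left(Q \right)} = \left(-4 + Q\right) \left(-3\right) = 12 - 3 Q$)
$r{\left(S \right)} = -57 + S$ ($r{\left(S \right)} = S + \left(12 - 69\right) = S - 57 = -57 + S$)
$\frac{\left(-6\right) \left(-29397\right) - 53417}{-212020 + r{\left(236 \right)}} = \frac{\left(-6\right) \left(-29397\right) - 53417}{-212020 + \left(-57 + 236\right)} = \frac{176382 - 53417}{-212020 + 179} = \frac{122965}{-211841} = 122965 \left(- \frac{1}{211841}\right) = - \frac{122965}{211841}$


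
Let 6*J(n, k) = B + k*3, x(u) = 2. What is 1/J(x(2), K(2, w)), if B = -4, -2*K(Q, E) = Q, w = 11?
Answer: -6/7 ≈ -0.85714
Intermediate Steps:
K(Q, E) = -Q/2
J(n, k) = -⅔ + k/2 (J(n, k) = (-4 + k*3)/6 = (-4 + 3*k)/6 = -⅔ + k/2)
1/J(x(2), K(2, w)) = 1/(-⅔ + (-½*2)/2) = 1/(-⅔ + (½)*(-1)) = 1/(-⅔ - ½) = 1/(-7/6) = -6/7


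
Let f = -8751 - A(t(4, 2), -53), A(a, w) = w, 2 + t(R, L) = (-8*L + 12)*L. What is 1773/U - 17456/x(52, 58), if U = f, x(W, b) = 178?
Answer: -76073941/774122 ≈ -98.271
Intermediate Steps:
t(R, L) = -2 + L*(12 - 8*L) (t(R, L) = -2 + (-8*L + 12)*L = -2 + (12 - 8*L)*L = -2 + L*(12 - 8*L))
f = -8698 (f = -8751 - 1*(-53) = -8751 + 53 = -8698)
U = -8698
1773/U - 17456/x(52, 58) = 1773/(-8698) - 17456/178 = 1773*(-1/8698) - 17456*1/178 = -1773/8698 - 8728/89 = -76073941/774122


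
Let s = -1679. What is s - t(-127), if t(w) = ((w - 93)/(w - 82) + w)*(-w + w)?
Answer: -1679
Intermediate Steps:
t(w) = 0 (t(w) = ((-93 + w)/(-82 + w) + w)*0 = (w + (-93 + w)/(-82 + w))*0 = 0)
s - t(-127) = -1679 - 1*0 = -1679 + 0 = -1679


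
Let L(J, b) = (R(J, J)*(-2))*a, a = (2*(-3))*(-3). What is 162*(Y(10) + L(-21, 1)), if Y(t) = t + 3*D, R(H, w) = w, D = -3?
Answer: 122634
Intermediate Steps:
a = 18 (a = -6*(-3) = 18)
Y(t) = -9 + t (Y(t) = t + 3*(-3) = t - 9 = -9 + t)
L(J, b) = -36*J (L(J, b) = (J*(-2))*18 = -2*J*18 = -36*J)
162*(Y(10) + L(-21, 1)) = 162*((-9 + 10) - 36*(-21)) = 162*(1 + 756) = 162*757 = 122634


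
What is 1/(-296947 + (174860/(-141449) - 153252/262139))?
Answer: -5297042773/1572950605309415 ≈ -3.3676e-6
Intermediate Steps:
1/(-296947 + (174860/(-141449) - 153252/262139)) = 1/(-296947 + (174860*(-1/141449) - 153252*1/262139)) = 1/(-296947 + (-24980/20207 - 153252/262139)) = 1/(-296947 - 9644995384/5297042773) = 1/(-1572950605309415/5297042773) = -5297042773/1572950605309415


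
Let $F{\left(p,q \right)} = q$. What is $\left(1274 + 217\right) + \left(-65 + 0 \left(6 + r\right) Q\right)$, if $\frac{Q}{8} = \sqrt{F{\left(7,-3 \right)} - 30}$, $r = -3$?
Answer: $1426$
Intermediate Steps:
$Q = 8 i \sqrt{33}$ ($Q = 8 \sqrt{-3 - 30} = 8 \sqrt{-33} = 8 i \sqrt{33} \approx 45.956 i$)
$\left(1274 + 217\right) + \left(-65 + 0 \left(6 + r\right) Q\right) = \left(1274 + 217\right) - \left(65 - 0 \left(6 - 3\right) 8 i \sqrt{33}\right) = 1491 - \left(65 - 0 \cdot 3 \cdot 8 i \sqrt{33}\right) = 1491 - \left(65 + 0 \cdot 8 i \sqrt{33}\right) = 1491 + \left(-65 + 0\right) = 1491 - 65 = 1426$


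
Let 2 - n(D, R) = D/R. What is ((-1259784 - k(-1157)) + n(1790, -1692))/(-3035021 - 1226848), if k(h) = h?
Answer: 1064795855/3605541174 ≈ 0.29532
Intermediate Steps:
n(D, R) = 2 - D/R
((-1259784 - k(-1157)) + n(1790, -1692))/(-3035021 - 1226848) = ((-1259784 - 1*(-1157)) + (2 - 1*1790/(-1692)))/(-3035021 - 1226848) = ((-1259784 + 1157) + (2 - 1*1790*(-1/1692)))/(-4261869) = (-1258627 + (2 + 895/846))*(-1/4261869) = (-1258627 + 2587/846)*(-1/4261869) = -1064795855/846*(-1/4261869) = 1064795855/3605541174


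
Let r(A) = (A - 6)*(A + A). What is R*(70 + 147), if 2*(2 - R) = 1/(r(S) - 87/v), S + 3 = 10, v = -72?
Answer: 155806/365 ≈ 426.87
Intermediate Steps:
S = 7 (S = -3 + 10 = 7)
r(A) = 2*A*(-6 + A) (r(A) = (-6 + A)*(2*A) = 2*A*(-6 + A))
R = 718/365 (R = 2 - 1/(2*(2*7*(-6 + 7) - 87/(-72))) = 2 - 1/(2*(2*7*1 - 87*(-1/72))) = 2 - 1/(2*(14 + 29/24)) = 2 - 1/(2*365/24) = 2 - ½*24/365 = 2 - 12/365 = 718/365 ≈ 1.9671)
R*(70 + 147) = 718*(70 + 147)/365 = (718/365)*217 = 155806/365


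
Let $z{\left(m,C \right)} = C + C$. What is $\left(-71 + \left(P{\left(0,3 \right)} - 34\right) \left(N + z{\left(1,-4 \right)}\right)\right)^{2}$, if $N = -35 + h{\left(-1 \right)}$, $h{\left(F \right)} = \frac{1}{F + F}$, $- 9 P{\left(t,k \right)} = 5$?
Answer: $\frac{73839649}{36} \approx 2.0511 \cdot 10^{6}$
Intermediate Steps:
$z{\left(m,C \right)} = 2 C$
$P{\left(t,k \right)} = - \frac{5}{9}$ ($P{\left(t,k \right)} = \left(- \frac{1}{9}\right) 5 = - \frac{5}{9}$)
$h{\left(F \right)} = \frac{1}{2 F}$
$N = - \frac{71}{2}$ ($N = -35 + \frac{1}{2 \left(-1\right)} = -35 + \frac{1}{2} \left(-1\right) = -35 - \frac{1}{2} = - \frac{71}{2} \approx -35.5$)
$\left(-71 + \left(P{\left(0,3 \right)} - 34\right) \left(N + z{\left(1,-4 \right)}\right)\right)^{2} = \left(-71 + \left(- \frac{5}{9} - 34\right) \left(- \frac{71}{2} + 2 \left(-4\right)\right)\right)^{2} = \left(-71 - \frac{311 \left(- \frac{71}{2} - 8\right)}{9}\right)^{2} = \left(-71 - - \frac{9019}{6}\right)^{2} = \left(-71 + \frac{9019}{6}\right)^{2} = \left(\frac{8593}{6}\right)^{2} = \frac{73839649}{36}$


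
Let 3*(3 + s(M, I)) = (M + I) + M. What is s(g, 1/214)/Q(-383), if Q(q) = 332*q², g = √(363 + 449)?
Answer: -1925/31265880216 + √203/36525561 ≈ 3.2851e-7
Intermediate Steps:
g = 2*√203 (g = √812 = 2*√203 ≈ 28.496)
s(M, I) = -3 + I/3 + 2*M/3 (s(M, I) = -3 + ((M + I) + M)/3 = -3 + ((I + M) + M)/3 = -3 + (I + 2*M)/3 = -3 + (I/3 + 2*M/3) = -3 + I/3 + 2*M/3)
s(g, 1/214)/Q(-383) = (-3 + (⅓)/214 + 2*(2*√203)/3)/((332*(-383)²)) = (-3 + (⅓)*(1/214) + 4*√203/3)/((332*146689)) = (-3 + 1/642 + 4*√203/3)/48700748 = (-1925/642 + 4*√203/3)*(1/48700748) = -1925/31265880216 + √203/36525561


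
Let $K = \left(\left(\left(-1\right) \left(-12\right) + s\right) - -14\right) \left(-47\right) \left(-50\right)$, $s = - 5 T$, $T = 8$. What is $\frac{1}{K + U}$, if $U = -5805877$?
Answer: $- \frac{1}{5838777} \approx -1.7127 \cdot 10^{-7}$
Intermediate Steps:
$s = -40$ ($s = \left(-5\right) 8 = -40$)
$K = -32900$ ($K = \left(\left(\left(-1\right) \left(-12\right) - 40\right) - -14\right) \left(-47\right) \left(-50\right) = \left(\left(12 - 40\right) + \left(16 - 2\right)\right) \left(-47\right) \left(-50\right) = \left(-28 + 14\right) \left(-47\right) \left(-50\right) = \left(-14\right) \left(-47\right) \left(-50\right) = 658 \left(-50\right) = -32900$)
$\frac{1}{K + U} = \frac{1}{-32900 - 5805877} = \frac{1}{-5838777} = - \frac{1}{5838777}$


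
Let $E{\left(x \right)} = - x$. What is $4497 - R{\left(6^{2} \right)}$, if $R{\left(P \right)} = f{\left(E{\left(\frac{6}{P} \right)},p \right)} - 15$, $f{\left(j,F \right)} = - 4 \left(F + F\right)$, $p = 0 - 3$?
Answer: $4488$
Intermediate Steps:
$p = -3$
$f{\left(j,F \right)} = - 8 F$ ($f{\left(j,F \right)} = - 4 \cdot 2 F = - 8 F$)
$R{\left(P \right)} = 9$ ($R{\left(P \right)} = \left(-8\right) \left(-3\right) - 15 = 24 - 15 = 9$)
$4497 - R{\left(6^{2} \right)} = 4497 - 9 = 4488$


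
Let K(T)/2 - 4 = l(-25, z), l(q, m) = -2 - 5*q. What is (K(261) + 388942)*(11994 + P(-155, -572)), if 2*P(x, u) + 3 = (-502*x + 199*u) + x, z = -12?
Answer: -2371760424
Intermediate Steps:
P(x, u) = -3/2 - 501*x/2 + 199*u/2 (P(x, u) = -3/2 + ((-502*x + 199*u) + x)/2 = -3/2 + (-501*x + 199*u)/2 = -3/2 + (-501*x/2 + 199*u/2) = -3/2 - 501*x/2 + 199*u/2)
K(T) = 254 (K(T) = 8 + 2*(-2 - 5*(-25)) = 8 + 2*(-2 + 125) = 8 + 2*123 = 8 + 246 = 254)
(K(261) + 388942)*(11994 + P(-155, -572)) = (254 + 388942)*(11994 + (-3/2 - 501/2*(-155) + (199/2)*(-572))) = 389196*(11994 + (-3/2 + 77655/2 - 56914)) = 389196*(11994 - 18088) = 389196*(-6094) = -2371760424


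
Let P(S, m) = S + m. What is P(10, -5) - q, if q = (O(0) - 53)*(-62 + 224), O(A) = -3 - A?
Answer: 9077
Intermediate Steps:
q = -9072 (q = ((-3 - 1*0) - 53)*(-62 + 224) = ((-3 + 0) - 53)*162 = (-3 - 53)*162 = -56*162 = -9072)
P(10, -5) - q = (10 - 5) - 1*(-9072) = 5 + 9072 = 9077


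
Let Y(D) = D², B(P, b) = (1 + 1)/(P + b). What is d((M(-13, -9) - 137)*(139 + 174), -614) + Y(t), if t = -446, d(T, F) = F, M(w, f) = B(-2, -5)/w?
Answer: 198302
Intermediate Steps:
B(P, b) = 2/(P + b)
M(w, f) = -2/(7*w) (M(w, f) = (2/(-2 - 5))/w = (2/(-7))/w = (2*(-⅐))/w = -2/(7*w))
d((M(-13, -9) - 137)*(139 + 174), -614) + Y(t) = -614 + (-446)² = -614 + 198916 = 198302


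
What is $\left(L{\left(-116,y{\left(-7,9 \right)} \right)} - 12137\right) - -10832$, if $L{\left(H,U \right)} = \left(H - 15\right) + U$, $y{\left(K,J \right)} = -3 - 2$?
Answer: $-1441$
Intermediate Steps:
$y{\left(K,J \right)} = -5$ ($y{\left(K,J \right)} = -3 - 2 = -5$)
$L{\left(H,U \right)} = -15 + H + U$ ($L{\left(H,U \right)} = \left(-15 + H\right) + U = -15 + H + U$)
$\left(L{\left(-116,y{\left(-7,9 \right)} \right)} - 12137\right) - -10832 = \left(\left(-15 - 116 - 5\right) - 12137\right) - -10832 = \left(-136 - 12137\right) + 10832 = -12273 + 10832 = -1441$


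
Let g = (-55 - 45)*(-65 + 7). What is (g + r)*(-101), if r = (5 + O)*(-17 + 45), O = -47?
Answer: -467024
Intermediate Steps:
r = -1176 (r = (5 - 47)*(-17 + 45) = -42*28 = -1176)
g = 5800 (g = -100*(-58) = 5800)
(g + r)*(-101) = (5800 - 1176)*(-101) = 4624*(-101) = -467024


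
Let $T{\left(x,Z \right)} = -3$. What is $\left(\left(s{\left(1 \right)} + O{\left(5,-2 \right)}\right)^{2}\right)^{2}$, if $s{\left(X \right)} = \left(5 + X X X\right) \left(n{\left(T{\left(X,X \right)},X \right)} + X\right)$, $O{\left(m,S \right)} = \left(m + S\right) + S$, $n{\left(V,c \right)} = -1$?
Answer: $1$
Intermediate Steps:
$O{\left(m,S \right)} = m + 2 S$ ($O{\left(m,S \right)} = \left(S + m\right) + S = m + 2 S$)
$s{\left(X \right)} = \left(-1 + X\right) \left(5 + X^{3}\right)$ ($s{\left(X \right)} = \left(5 + X X X\right) \left(-1 + X\right) = \left(5 + X^{2} X\right) \left(-1 + X\right) = \left(5 + X^{3}\right) \left(-1 + X\right) = \left(-1 + X\right) \left(5 + X^{3}\right)$)
$\left(\left(s{\left(1 \right)} + O{\left(5,-2 \right)}\right)^{2}\right)^{2} = \left(\left(\left(-5 + 1^{4} - 1^{3} + 5 \cdot 1\right) + \left(5 + 2 \left(-2\right)\right)\right)^{2}\right)^{2} = \left(\left(\left(-5 + 1 - 1 + 5\right) + \left(5 - 4\right)\right)^{2}\right)^{2} = \left(\left(\left(-5 + 1 - 1 + 5\right) + 1\right)^{2}\right)^{2} = \left(\left(0 + 1\right)^{2}\right)^{2} = \left(1^{2}\right)^{2} = 1^{2} = 1$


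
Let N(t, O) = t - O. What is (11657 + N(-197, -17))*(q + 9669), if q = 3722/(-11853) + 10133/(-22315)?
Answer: 29349493841948252/264499695 ≈ 1.1096e+8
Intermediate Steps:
q = -203162879/264499695 (q = 3722*(-1/11853) + 10133*(-1/22315) = -3722/11853 - 10133/22315 = -203162879/264499695 ≈ -0.76810)
(11657 + N(-197, -17))*(q + 9669) = (11657 + (-197 - 1*(-17)))*(-203162879/264499695 + 9669) = (11657 + (-197 + 17))*(2557244388076/264499695) = (11657 - 180)*(2557244388076/264499695) = 11477*(2557244388076/264499695) = 29349493841948252/264499695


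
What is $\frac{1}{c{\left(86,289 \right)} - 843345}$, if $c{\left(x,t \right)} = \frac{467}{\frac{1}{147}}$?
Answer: $- \frac{1}{774696} \approx -1.2908 \cdot 10^{-6}$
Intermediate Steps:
$c{\left(x,t \right)} = 68649$ ($c{\left(x,t \right)} = 467 \frac{1}{\frac{1}{147}} = 467 \cdot 147 = 68649$)
$\frac{1}{c{\left(86,289 \right)} - 843345} = \frac{1}{68649 - 843345} = \frac{1}{-774696} = - \frac{1}{774696}$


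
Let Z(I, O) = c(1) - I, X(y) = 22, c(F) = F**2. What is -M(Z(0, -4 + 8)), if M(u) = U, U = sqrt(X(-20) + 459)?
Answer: -sqrt(481) ≈ -21.932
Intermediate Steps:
Z(I, O) = 1 - I (Z(I, O) = 1**2 - I = 1 - I)
U = sqrt(481) (U = sqrt(22 + 459) = sqrt(481) ≈ 21.932)
M(u) = sqrt(481)
-M(Z(0, -4 + 8)) = -sqrt(481)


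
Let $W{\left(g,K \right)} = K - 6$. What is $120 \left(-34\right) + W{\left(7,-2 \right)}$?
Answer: $-4088$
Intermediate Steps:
$W{\left(g,K \right)} = -6 + K$
$120 \left(-34\right) + W{\left(7,-2 \right)} = 120 \left(-34\right) - 8 = -4080 - 8 = -4088$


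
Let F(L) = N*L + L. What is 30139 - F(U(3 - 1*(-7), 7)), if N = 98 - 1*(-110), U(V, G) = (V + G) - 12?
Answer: 29094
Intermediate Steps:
U(V, G) = -12 + G + V (U(V, G) = (G + V) - 12 = -12 + G + V)
N = 208 (N = 98 + 110 = 208)
F(L) = 209*L (F(L) = 208*L + L = 209*L)
30139 - F(U(3 - 1*(-7), 7)) = 30139 - 209*(-12 + 7 + (3 - 1*(-7))) = 30139 - 209*(-12 + 7 + (3 + 7)) = 30139 - 209*(-12 + 7 + 10) = 30139 - 209*5 = 30139 - 1*1045 = 30139 - 1045 = 29094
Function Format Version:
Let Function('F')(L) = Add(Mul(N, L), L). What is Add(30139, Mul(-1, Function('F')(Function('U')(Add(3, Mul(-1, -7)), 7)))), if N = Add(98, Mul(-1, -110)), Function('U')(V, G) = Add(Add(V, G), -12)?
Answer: 29094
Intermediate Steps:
Function('U')(V, G) = Add(-12, G, V) (Function('U')(V, G) = Add(Add(G, V), -12) = Add(-12, G, V))
N = 208 (N = Add(98, 110) = 208)
Function('F')(L) = Mul(209, L) (Function('F')(L) = Add(Mul(208, L), L) = Mul(209, L))
Add(30139, Mul(-1, Function('F')(Function('U')(Add(3, Mul(-1, -7)), 7)))) = Add(30139, Mul(-1, Mul(209, Add(-12, 7, Add(3, Mul(-1, -7)))))) = Add(30139, Mul(-1, Mul(209, Add(-12, 7, Add(3, 7))))) = Add(30139, Mul(-1, Mul(209, Add(-12, 7, 10)))) = Add(30139, Mul(-1, Mul(209, 5))) = Add(30139, Mul(-1, 1045)) = Add(30139, -1045) = 29094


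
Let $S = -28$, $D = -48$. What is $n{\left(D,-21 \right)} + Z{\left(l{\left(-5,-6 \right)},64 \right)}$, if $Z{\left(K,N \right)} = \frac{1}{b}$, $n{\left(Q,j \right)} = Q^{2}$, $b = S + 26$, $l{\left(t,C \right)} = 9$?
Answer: $\frac{4607}{2} \approx 2303.5$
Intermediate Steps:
$b = -2$ ($b = -28 + 26 = -2$)
$Z{\left(K,N \right)} = - \frac{1}{2}$ ($Z{\left(K,N \right)} = \frac{1}{-2} = - \frac{1}{2}$)
$n{\left(D,-21 \right)} + Z{\left(l{\left(-5,-6 \right)},64 \right)} = \left(-48\right)^{2} - \frac{1}{2} = 2304 - \frac{1}{2} = \frac{4607}{2}$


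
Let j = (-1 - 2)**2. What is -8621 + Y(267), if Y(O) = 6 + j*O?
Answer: -6212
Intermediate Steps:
j = 9 (j = (-3)**2 = 9)
Y(O) = 6 + 9*O
-8621 + Y(267) = -8621 + (6 + 9*267) = -8621 + (6 + 2403) = -8621 + 2409 = -6212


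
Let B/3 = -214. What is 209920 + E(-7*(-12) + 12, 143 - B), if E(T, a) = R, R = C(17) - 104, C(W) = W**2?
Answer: 210105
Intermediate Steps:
B = -642 (B = 3*(-214) = -642)
R = 185 (R = 17**2 - 104 = 289 - 104 = 185)
E(T, a) = 185
209920 + E(-7*(-12) + 12, 143 - B) = 209920 + 185 = 210105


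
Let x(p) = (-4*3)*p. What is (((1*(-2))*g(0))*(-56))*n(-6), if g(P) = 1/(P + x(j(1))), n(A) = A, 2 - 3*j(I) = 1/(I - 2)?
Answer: 56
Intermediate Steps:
j(I) = ⅔ - 1/(3*(-2 + I)) (j(I) = ⅔ - 1/(3*(I - 2)) = ⅔ - 1/(3*(-2 + I)))
x(p) = -12*p
g(P) = 1/(-12 + P) (g(P) = 1/(P - 4*(-5 + 2*1)/(-2 + 1)) = 1/(P - 4*(-5 + 2)/(-1)) = 1/(P - 4*(-1)*(-3)) = 1/(P - 12*1) = 1/(P - 12) = 1/(-12 + P))
(((1*(-2))*g(0))*(-56))*n(-6) = (((1*(-2))/(-12 + 0))*(-56))*(-6) = (-2/(-12)*(-56))*(-6) = (-2*(-1/12)*(-56))*(-6) = ((⅙)*(-56))*(-6) = -28/3*(-6) = 56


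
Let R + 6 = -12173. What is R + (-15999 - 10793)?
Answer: -38971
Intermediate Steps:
R = -12179 (R = -6 - 12173 = -12179)
R + (-15999 - 10793) = -12179 + (-15999 - 10793) = -12179 - 26792 = -38971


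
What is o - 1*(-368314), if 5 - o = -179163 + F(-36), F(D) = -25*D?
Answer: 546582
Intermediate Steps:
o = 178268 (o = 5 - (-179163 - 25*(-36)) = 5 - (-179163 + 900) = 5 - 1*(-178263) = 5 + 178263 = 178268)
o - 1*(-368314) = 178268 - 1*(-368314) = 178268 + 368314 = 546582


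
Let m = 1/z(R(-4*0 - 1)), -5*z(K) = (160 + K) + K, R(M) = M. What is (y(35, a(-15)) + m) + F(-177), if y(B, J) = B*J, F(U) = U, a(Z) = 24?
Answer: 104749/158 ≈ 662.97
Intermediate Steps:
z(K) = -32 - 2*K/5 (z(K) = -((160 + K) + K)/5 = -(160 + 2*K)/5 = -32 - 2*K/5)
m = -5/158 (m = 1/(-32 - 2*(-4*0 - 1)/5) = 1/(-32 - 2*(0 - 1)/5) = 1/(-32 - ⅖*(-1)) = 1/(-32 + ⅖) = 1/(-158/5) = -5/158 ≈ -0.031646)
(y(35, a(-15)) + m) + F(-177) = (35*24 - 5/158) - 177 = (840 - 5/158) - 177 = 132715/158 - 177 = 104749/158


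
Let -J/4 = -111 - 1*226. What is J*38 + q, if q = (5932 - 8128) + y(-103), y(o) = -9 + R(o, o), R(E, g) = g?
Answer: 48916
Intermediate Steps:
J = 1348 (J = -4*(-111 - 1*226) = -4*(-111 - 226) = -4*(-337) = 1348)
y(o) = -9 + o
q = -2308 (q = (5932 - 8128) + (-9 - 103) = -2196 - 112 = -2308)
J*38 + q = 1348*38 - 2308 = 51224 - 2308 = 48916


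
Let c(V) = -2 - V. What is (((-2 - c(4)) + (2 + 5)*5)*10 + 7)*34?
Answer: 13498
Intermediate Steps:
(((-2 - c(4)) + (2 + 5)*5)*10 + 7)*34 = (((-2 - (-2 - 1*4)) + (2 + 5)*5)*10 + 7)*34 = (((-2 - (-2 - 4)) + 7*5)*10 + 7)*34 = (((-2 - 1*(-6)) + 35)*10 + 7)*34 = (((-2 + 6) + 35)*10 + 7)*34 = ((4 + 35)*10 + 7)*34 = (39*10 + 7)*34 = (390 + 7)*34 = 397*34 = 13498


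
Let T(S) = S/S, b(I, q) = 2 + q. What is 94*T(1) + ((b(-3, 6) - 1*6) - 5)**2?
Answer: 103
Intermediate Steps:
T(S) = 1
94*T(1) + ((b(-3, 6) - 1*6) - 5)**2 = 94*1 + (((2 + 6) - 1*6) - 5)**2 = 94 + ((8 - 6) - 5)**2 = 94 + (2 - 5)**2 = 94 + (-3)**2 = 94 + 9 = 103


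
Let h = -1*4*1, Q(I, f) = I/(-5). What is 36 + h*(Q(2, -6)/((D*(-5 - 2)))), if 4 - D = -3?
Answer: 8812/245 ≈ 35.967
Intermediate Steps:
Q(I, f) = -I/5 (Q(I, f) = I*(-⅕) = -I/5)
D = 7 (D = 4 - 1*(-3) = 4 + 3 = 7)
h = -4 (h = -4*1 = -4)
36 + h*(Q(2, -6)/((D*(-5 - 2)))) = 36 - 4*(-⅕*2)/(7*(-5 - 2)) = 36 - (-8)/(5*(7*(-7))) = 36 - (-8)/(5*(-49)) = 36 - (-8)*(-1)/(5*49) = 36 - 4*2/245 = 36 - 8/245 = 8812/245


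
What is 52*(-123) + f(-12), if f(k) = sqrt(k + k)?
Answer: -6396 + 2*I*sqrt(6) ≈ -6396.0 + 4.899*I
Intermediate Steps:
f(k) = sqrt(2)*sqrt(k) (f(k) = sqrt(2*k) = sqrt(2)*sqrt(k))
52*(-123) + f(-12) = 52*(-123) + sqrt(2)*sqrt(-12) = -6396 + sqrt(2)*(2*I*sqrt(3)) = -6396 + 2*I*sqrt(6)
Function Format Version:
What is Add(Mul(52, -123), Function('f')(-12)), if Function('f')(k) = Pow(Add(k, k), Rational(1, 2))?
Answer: Add(-6396, Mul(2, I, Pow(6, Rational(1, 2)))) ≈ Add(-6396.0, Mul(4.8990, I))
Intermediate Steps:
Function('f')(k) = Mul(Pow(2, Rational(1, 2)), Pow(k, Rational(1, 2))) (Function('f')(k) = Pow(Mul(2, k), Rational(1, 2)) = Mul(Pow(2, Rational(1, 2)), Pow(k, Rational(1, 2))))
Add(Mul(52, -123), Function('f')(-12)) = Add(Mul(52, -123), Mul(Pow(2, Rational(1, 2)), Pow(-12, Rational(1, 2)))) = Add(-6396, Mul(Pow(2, Rational(1, 2)), Mul(2, I, Pow(3, Rational(1, 2))))) = Add(-6396, Mul(2, I, Pow(6, Rational(1, 2))))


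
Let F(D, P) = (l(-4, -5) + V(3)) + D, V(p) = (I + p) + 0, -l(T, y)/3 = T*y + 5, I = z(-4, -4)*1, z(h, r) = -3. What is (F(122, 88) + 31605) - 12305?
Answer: 19347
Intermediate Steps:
I = -3 (I = -3*1 = -3)
l(T, y) = -15 - 3*T*y (l(T, y) = -3*(T*y + 5) = -3*(5 + T*y) = -15 - 3*T*y)
V(p) = -3 + p (V(p) = (-3 + p) + 0 = -3 + p)
F(D, P) = -75 + D (F(D, P) = ((-15 - 3*(-4)*(-5)) + (-3 + 3)) + D = ((-15 - 60) + 0) + D = (-75 + 0) + D = -75 + D)
(F(122, 88) + 31605) - 12305 = ((-75 + 122) + 31605) - 12305 = (47 + 31605) - 12305 = 31652 - 12305 = 19347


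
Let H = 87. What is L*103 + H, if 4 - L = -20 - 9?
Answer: 3486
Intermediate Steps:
L = 33 (L = 4 - (-20 - 9) = 4 - 1*(-29) = 4 + 29 = 33)
L*103 + H = 33*103 + 87 = 3399 + 87 = 3486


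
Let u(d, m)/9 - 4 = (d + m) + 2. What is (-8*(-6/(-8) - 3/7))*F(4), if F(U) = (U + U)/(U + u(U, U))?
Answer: -72/455 ≈ -0.15824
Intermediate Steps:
u(d, m) = 54 + 9*d + 9*m (u(d, m) = 36 + 9*((d + m) + 2) = 36 + 9*(2 + d + m) = 36 + (18 + 9*d + 9*m) = 54 + 9*d + 9*m)
F(U) = 2*U/(54 + 19*U) (F(U) = (U + U)/(U + (54 + 9*U + 9*U)) = (2*U)/(U + (54 + 18*U)) = (2*U)/(54 + 19*U) = 2*U/(54 + 19*U))
(-8*(-6/(-8) - 3/7))*F(4) = (-8*(-6/(-8) - 3/7))*(2*4/(54 + 19*4)) = (-8*(-6*(-⅛) - 3*⅐))*(2*4/(54 + 76)) = (-8*(¾ - 3/7))*(2*4/130) = (-8*9/28)*(2*4*(1/130)) = -18/7*4/65 = -72/455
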